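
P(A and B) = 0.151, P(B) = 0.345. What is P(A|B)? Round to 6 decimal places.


P(A|B) = P(A and B) / P(B) = 0.151 / 0.345 = 151/345 ≈ 0.43768116

0.437681


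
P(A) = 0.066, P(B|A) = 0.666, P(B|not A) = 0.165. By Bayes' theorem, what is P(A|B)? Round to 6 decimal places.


P(A|B) = P(B|A)*P(A) / P(B), P(B) = P(B|A)*P(A) + P(B|not A)*P(not A)
P(B|A)*P(A) = 0.666 * 0.066 = 0.043956
P(B|not A)*P(not A) = 0.165 * 0.934 = 0.15411
P(B) = 0.043956 + 0.15411 = 0.198066
P(A|B) = 0.043956 / 0.198066 = 666/3001 ≈ 0.22192602

0.221926


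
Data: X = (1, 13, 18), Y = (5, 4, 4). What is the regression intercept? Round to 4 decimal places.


a = ybar - b*xbar, where b = sum((xi-xbar)(yi-ybar)) / sum((xi-xbar)^2)
n = 3, xbar = 32/3 ≈ 10.666667, ybar = 13/3 ≈ 4.333333
Sxy = sum((xi-xbar)(yi-ybar)) = -29/3 ≈ -9.666667
Sxx = sum((xi-xbar)^2) = 458/3 ≈ 152.666667
b = Sxy / Sxx = -29/458 ≈ -0.063319
a = 4.333333 - (-0.063319) * 10.666667 = 1147/229 ≈ 5.008734

5.0087


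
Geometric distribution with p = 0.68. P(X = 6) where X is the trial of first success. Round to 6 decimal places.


P = (1-p)^(k-1) * p
(1-p)^(k-1) = 0.32^5 ≈ 0.003355443
P = 0.003355443 * 0.68 ≈ 0.002281701

0.002282


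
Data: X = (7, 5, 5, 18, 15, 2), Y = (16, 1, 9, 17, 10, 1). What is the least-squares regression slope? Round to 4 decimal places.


b = sum((xi-xbar)(yi-ybar)) / sum((xi-xbar)^2)
n = 6, xbar = 52/6 = 26/3 ≈ 8.666667, ybar = 54/6 = 9
Sxy = sum((xi-xbar)(yi-ybar)) = 152
Sxx = sum((xi-xbar)^2) = 604/3 ≈ 201.333333
b = Sxy / Sxx = 114/151 ≈ 0.754967

0.7550


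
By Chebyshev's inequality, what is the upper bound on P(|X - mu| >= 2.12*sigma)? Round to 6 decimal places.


P <= 1/k^2
k^2 = 2.12^2 = 4.4944
1/k^2 = 1 / 4.4944 = 625/2809 ≈ 0.22249911

0.222499


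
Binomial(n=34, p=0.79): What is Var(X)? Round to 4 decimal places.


Var = n*p*(1-p) = 34 * 0.79 * 0.21 = 5.6406

5.6406


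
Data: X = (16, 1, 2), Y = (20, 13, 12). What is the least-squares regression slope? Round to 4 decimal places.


b = sum((xi-xbar)(yi-ybar)) / sum((xi-xbar)^2)
n = 3, xbar = 19/3 ≈ 6.333333, ybar = 45/3 = 15
Sxy = sum((xi-xbar)(yi-ybar)) = 72
Sxx = sum((xi-xbar)^2) = 422/3 ≈ 140.666667
b = Sxy / Sxx = 108/211 ≈ 0.511848

0.5118


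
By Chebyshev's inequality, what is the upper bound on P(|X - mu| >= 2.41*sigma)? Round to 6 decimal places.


P <= 1/k^2
k^2 = 2.41^2 = 5.8081
1/k^2 = 1 / 5.8081 ≈ 0.17217334

0.172173


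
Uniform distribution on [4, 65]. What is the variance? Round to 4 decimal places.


Var = (b-a)^2 / 12
(b-a)^2 = (65 - 4)^2 = 3721
Var = 3721/12 ≈ 310.083333

310.0833


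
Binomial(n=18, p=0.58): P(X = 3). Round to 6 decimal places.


P = C(n,k) * p^k * (1-p)^(n-k)
C(18,3) = 816
p^k = 0.58^3 = 0.195112
(1-p)^(n-k) = 0.42^15 ≈ 0.000002232232
P = 816 * 0.195112 * 0.000002232232 ≈ 0.000355

0.000355


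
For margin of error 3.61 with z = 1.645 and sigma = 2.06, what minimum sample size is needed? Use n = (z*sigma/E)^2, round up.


z*sigma/E = 1.645 * 2.06 / 3.61 ≈ 0.938698
(z*sigma/E)^2 ≈ 0.881154
round up: n = 1

1


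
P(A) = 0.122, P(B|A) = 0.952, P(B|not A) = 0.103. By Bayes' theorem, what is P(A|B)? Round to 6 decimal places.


P(A|B) = P(B|A)*P(A) / P(B), P(B) = P(B|A)*P(A) + P(B|not A)*P(not A)
P(B|A)*P(A) = 0.952 * 0.122 = 0.116144
P(B|not A)*P(not A) = 0.103 * 0.878 = 0.090434
P(B) = 0.116144 + 0.090434 = 0.206578
P(A|B) = 0.116144 / 0.206578 ≈ 0.56222831

0.562228


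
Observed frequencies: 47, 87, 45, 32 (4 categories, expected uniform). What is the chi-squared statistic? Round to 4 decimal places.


chi2 = sum((O-E)^2/E), E = total/4
total = 211, E = 211/4 = 52.75
(47 - 52.75)^2 / 52.75 = 33.0625 / 52.75 = 529/844 ≈ 0.626777
(87 - 52.75)^2 / 52.75 = 1173.0625 / 52.75 = 18769/844 ≈ 22.238152
(45 - 52.75)^2 / 52.75 = 60.0625 / 52.75 = 961/844 ≈ 1.138626
(32 - 52.75)^2 / 52.75 = 430.5625 / 52.75 = 6889/844 ≈ 8.162322
chi2 = 6787/211 ≈ 32.165877

32.1659


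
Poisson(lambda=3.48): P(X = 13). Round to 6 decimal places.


P = e^(-lam) * lam^k / k!
e^(-3.48) ≈ 0.03080741
lam^k = 3.48^13 ≈ 10978175.552040
k! = 13! = 6227020800
P = 0.03080741 * 10978175.552040 / 6227020800 ≈ 0.000054

0.000054


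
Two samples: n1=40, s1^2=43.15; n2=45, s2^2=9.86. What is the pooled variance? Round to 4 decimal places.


sp^2 = ((n1-1)*s1^2 + (n2-1)*s2^2)/(n1+n2-2)
(n1-1)*s1^2 = 39 * 43.15 = 1682.85
(n2-1)*s2^2 = 44 * 9.86 = 433.84
numerator = 1682.85 + 433.84 = 2116.69
n1+n2-2 = 83
sp^2 = 2116.69 / 83 = 211669/8300 ≈ 25.502289

25.5023


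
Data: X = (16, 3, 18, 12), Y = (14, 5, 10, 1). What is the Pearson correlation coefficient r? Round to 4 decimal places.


r = sum((xi-xbar)(yi-ybar)) / sqrt(sum((xi-xbar)^2) * sum((yi-ybar)^2))
n = 4, xbar = 49/4 = 12.25, ybar = 30/4 = 7.5
Sxy = sum((xi-xbar)(yi-ybar)) = 63.5
Sxx = sum((xi-xbar)^2) = 132.75
Syy = sum((yi-ybar)^2) = 97
sqrt(Sxx*Syy) ≈ 113.475768
r = Sxy / sqrt(Sxx*Syy) = 63.5 / 113.475768 ≈ 0.559591

0.5596


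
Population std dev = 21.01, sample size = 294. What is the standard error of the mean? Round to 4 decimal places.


SE = sigma / sqrt(n)
sqrt(294) ≈ 17.146428
SE = 21.01 / 17.146428 ≈ 1.225328

1.2253


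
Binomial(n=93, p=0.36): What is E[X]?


E[X] = n*p = 93 * 0.36 = 33.48

33.48


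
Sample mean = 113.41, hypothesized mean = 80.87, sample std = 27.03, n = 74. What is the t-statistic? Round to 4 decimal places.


t = (xbar - mu0) / (s/sqrt(n))
xbar - mu0 = 113.41 - 80.87 = 32.54
sqrt(74) ≈ 8.60232527
s/sqrt(n) = 27.03 / 8.60232527 ≈ 3.14217368
t = 32.54 / 3.14217368 ≈ 10.355888

10.3559


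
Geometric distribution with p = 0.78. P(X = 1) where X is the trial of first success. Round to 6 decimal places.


P = (1-p)^(k-1) * p
(1-p)^(k-1) = 0.22^0 = 1
P = 1 * 0.78 = 0.78

0.780000


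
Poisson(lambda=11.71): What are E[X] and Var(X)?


E[X] = Var(X) = lambda = 11.71

11.71, 11.71


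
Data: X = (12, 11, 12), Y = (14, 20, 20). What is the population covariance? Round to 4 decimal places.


Cov = (1/n)*sum((xi-xbar)(yi-ybar))
n = 3, xbar = 35/3 ≈ 11.666667, ybar = 54/3 = 18
sum((xi-xbar)(yi-ybar)) = -2
Cov = -2 / 3 = -2/3 ≈ -0.666667

-0.6667


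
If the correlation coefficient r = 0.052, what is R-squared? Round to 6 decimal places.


R^2 = r^2 = (0.052)^2 = 0.002704

0.002704


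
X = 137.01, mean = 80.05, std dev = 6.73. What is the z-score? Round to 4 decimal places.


z = (X - mu) / sigma
X - mu = 137.01 - 80.05 = 56.96
z = 56.96 / 6.73 = 5696/673 ≈ 8.463596

8.4636


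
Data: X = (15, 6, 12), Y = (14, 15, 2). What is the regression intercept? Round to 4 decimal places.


a = ybar - b*xbar, where b = sum((xi-xbar)(yi-ybar)) / sum((xi-xbar)^2)
n = 3, xbar = 33/3 = 11, ybar = 31/3 ≈ 10.333333
Sxy = sum((xi-xbar)(yi-ybar)) = -17
Sxx = sum((xi-xbar)^2) = 42
b = Sxy / Sxx = -17/42 ≈ -0.404762
a = 10.333333 - (-0.404762) * 11 = 207/14 ≈ 14.785714

14.7857


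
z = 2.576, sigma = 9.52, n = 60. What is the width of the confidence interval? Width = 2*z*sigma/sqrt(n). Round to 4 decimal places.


width = 2*z*sigma/sqrt(n)
2*z*sigma = 2 * 2.576 * 9.52 = 49.04704
sqrt(60) ≈ 7.745967
width = 49.04704 / 7.745967 ≈ 6.331946

6.3319


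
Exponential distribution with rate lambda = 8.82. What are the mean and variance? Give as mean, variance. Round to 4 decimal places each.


mean = 1/lam, var = 1/lam^2
mean = 1 / 8.82 = 50/441 ≈ 0.113379
lam^2 = 8.82^2 = 77.7924
var = 1 / 77.7924 ≈ 0.012855

0.1134, 0.0129


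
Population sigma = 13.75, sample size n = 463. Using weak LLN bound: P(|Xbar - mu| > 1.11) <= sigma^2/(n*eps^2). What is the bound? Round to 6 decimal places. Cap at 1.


bound = min(1, sigma^2/(n*eps^2))
sigma^2 = 13.75^2 = 189.0625
n*eps^2 = 463 * 1.11^2 = 463 * 1.2321 = 570.4623
sigma^2/(n*eps^2) = 189.0625 / 570.4623 ≈ 0.33141980

0.331420


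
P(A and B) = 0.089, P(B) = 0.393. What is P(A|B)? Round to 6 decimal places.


P(A|B) = P(A and B) / P(B) = 0.089 / 0.393 = 89/393 ≈ 0.22646310

0.226463


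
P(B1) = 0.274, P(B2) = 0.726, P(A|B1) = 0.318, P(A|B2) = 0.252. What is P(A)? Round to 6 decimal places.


P(A) = P(A|B1)*P(B1) + P(A|B2)*P(B2)
P(A|B1)*P(B1) = 0.318 * 0.274 = 0.087132
P(A|B2)*P(B2) = 0.252 * 0.726 = 0.182952
P(A) = 0.087132 + 0.182952 = 0.270084

0.270084


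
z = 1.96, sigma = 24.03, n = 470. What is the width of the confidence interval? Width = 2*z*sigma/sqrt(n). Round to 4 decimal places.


width = 2*z*sigma/sqrt(n)
2*z*sigma = 2 * 1.96 * 24.03 = 94.1976
sqrt(470) ≈ 21.679483
width = 94.1976 / 21.679483 ≈ 4.345011

4.3450


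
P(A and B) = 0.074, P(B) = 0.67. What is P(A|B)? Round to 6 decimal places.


P(A|B) = P(A and B) / P(B) = 0.074 / 0.67 = 37/335 ≈ 0.11044776

0.110448


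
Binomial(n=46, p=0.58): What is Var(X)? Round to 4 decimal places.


Var = n*p*(1-p) = 46 * 0.58 * 0.42 = 11.2056

11.2056


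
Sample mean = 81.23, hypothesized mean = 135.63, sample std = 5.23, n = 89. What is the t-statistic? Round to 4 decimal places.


t = (xbar - mu0) / (s/sqrt(n))
xbar - mu0 = 81.23 - 135.63 = -54.4
sqrt(89) ≈ 9.43398113
s/sqrt(n) = 5.23 / 9.43398113 ≈ 0.55437889
t = -54.4 / 0.55437889 ≈ -98.127834

-98.1278


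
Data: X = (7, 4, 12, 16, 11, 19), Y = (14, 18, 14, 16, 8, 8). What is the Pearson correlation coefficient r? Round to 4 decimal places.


r = sum((xi-xbar)(yi-ybar)) / sqrt(sum((xi-xbar)^2) * sum((yi-ybar)^2))
n = 6, xbar = 69/6 = 11.5, ybar = 78/6 = 13
Sxy = sum((xi-xbar)(yi-ybar)) = -63
Sxx = sum((xi-xbar)^2) = 153.5
Syy = sum((yi-ybar)^2) = 86
sqrt(Sxx*Syy) ≈ 114.895605
r = Sxy / sqrt(Sxx*Syy) = -63 / 114.895605 ≈ -0.548324

-0.5483


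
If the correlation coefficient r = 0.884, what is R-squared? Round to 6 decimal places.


R^2 = r^2 = (0.884)^2 = 0.781456

0.781456


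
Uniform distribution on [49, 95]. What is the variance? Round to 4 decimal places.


Var = (b-a)^2 / 12
(b-a)^2 = (95 - 49)^2 = 2116
Var = 2116/12 ≈ 176.333333

176.3333


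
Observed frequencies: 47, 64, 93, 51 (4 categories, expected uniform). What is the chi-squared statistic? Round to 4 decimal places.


chi2 = sum((O-E)^2/E), E = total/4
total = 255, E = 255/4 = 63.75
(47 - 63.75)^2 / 63.75 = 280.5625 / 63.75 = 4489/1020 ≈ 4.400980
(64 - 63.75)^2 / 63.75 = 0.0625 / 63.75 = 1/1020 ≈ 0.000980
(93 - 63.75)^2 / 63.75 = 855.5625 / 63.75 = 4563/340 ≈ 13.420588
(51 - 63.75)^2 / 63.75 = 162.5625 / 63.75 = 2.55
chi2 = 1039/51 ≈ 20.372549

20.3725


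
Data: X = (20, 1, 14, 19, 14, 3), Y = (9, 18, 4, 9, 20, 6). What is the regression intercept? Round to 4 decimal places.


a = ybar - b*xbar, where b = sum((xi-xbar)(yi-ybar)) / sum((xi-xbar)^2)
n = 6, xbar = 71/6 ≈ 11.833333, ybar = 66/6 = 11
Sxy = sum((xi-xbar)(yi-ybar)) = -58
Sxx = sum((xi-xbar)^2) = 1937/6 ≈ 322.833333
b = Sxy / Sxx = -348/1937 ≈ -0.179659
a = 11 - (-0.179659) * 11.833333 = 25425/1937 ≈ 13.125968

13.1260


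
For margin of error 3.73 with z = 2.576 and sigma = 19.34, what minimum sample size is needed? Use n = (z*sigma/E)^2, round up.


z*sigma/E = 2.576 * 19.34 / 3.73 ≈ 13.356525
(z*sigma/E)^2 ≈ 178.396773
round up: n = 179

179


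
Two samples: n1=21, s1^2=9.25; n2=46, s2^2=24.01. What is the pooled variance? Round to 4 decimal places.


sp^2 = ((n1-1)*s1^2 + (n2-1)*s2^2)/(n1+n2-2)
(n1-1)*s1^2 = 20 * 9.25 = 185
(n2-1)*s2^2 = 45 * 24.01 = 1080.45
numerator = 185 + 1080.45 = 1265.45
n1+n2-2 = 65
sp^2 = 1265.45 / 65 = 25309/1300 ≈ 19.468462

19.4685


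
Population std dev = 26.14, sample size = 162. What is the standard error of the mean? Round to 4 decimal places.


SE = sigma / sqrt(n)
sqrt(162) ≈ 12.727922
SE = 26.14 / 12.727922 ≈ 2.053752

2.0538


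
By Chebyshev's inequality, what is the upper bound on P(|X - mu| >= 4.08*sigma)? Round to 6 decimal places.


P <= 1/k^2
k^2 = 4.08^2 = 16.6464
1/k^2 = 1 / 16.6464 ≈ 0.06007305

0.060073


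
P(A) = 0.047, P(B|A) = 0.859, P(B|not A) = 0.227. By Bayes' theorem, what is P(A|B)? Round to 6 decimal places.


P(A|B) = P(B|A)*P(A) / P(B), P(B) = P(B|A)*P(A) + P(B|not A)*P(not A)
P(B|A)*P(A) = 0.859 * 0.047 = 0.040373
P(B|not A)*P(not A) = 0.227 * 0.953 = 0.216331
P(B) = 0.040373 + 0.216331 = 0.256704
P(A|B) = 0.040373 / 0.256704 ≈ 0.15727453

0.157275


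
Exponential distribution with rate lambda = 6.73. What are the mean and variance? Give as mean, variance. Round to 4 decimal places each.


mean = 1/lam, var = 1/lam^2
mean = 1 / 6.73 = 100/673 ≈ 0.148588
lam^2 = 6.73^2 = 45.2929
var = 1 / 45.2929 ≈ 0.022079

0.1486, 0.0221


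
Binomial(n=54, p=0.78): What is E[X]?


E[X] = n*p = 54 * 0.78 = 42.12

42.12


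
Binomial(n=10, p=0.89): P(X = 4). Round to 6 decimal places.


P = C(n,k) * p^k * (1-p)^(n-k)
C(10,4) = 210
p^k = 0.89^4 ≈ 0.6274224
(1-p)^(n-k) = 0.11^6 = 0.000001771561
P = 210 * 0.6274224 * 0.000001771561 ≈ 0.000233

0.000233


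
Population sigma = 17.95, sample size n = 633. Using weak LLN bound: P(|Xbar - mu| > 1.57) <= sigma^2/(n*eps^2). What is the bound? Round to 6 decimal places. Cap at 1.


bound = min(1, sigma^2/(n*eps^2))
sigma^2 = 17.95^2 = 322.2025
n*eps^2 = 633 * 1.57^2 = 633 * 2.4649 = 1560.2817
sigma^2/(n*eps^2) = 322.2025 / 1560.2817 ≈ 0.20650277

0.206503


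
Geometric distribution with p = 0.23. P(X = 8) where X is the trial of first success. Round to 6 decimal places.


P = (1-p)^(k-1) * p
(1-p)^(k-1) = 0.77^7 ≈ 0.1604852
P = 0.1604852 * 0.23 ≈ 0.03691160

0.036912


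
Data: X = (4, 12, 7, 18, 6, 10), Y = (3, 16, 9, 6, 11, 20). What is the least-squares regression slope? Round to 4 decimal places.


b = sum((xi-xbar)(yi-ybar)) / sum((xi-xbar)^2)
n = 6, xbar = 57/6 = 9.5, ybar = 65/6 ≈ 10.833333
Sxy = sum((xi-xbar)(yi-ybar)) = 23.5
Sxx = sum((xi-xbar)^2) = 127.5
b = Sxy / Sxx = 47/255 ≈ 0.184314

0.1843


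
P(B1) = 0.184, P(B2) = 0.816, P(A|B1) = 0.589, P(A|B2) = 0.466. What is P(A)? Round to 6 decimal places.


P(A) = P(A|B1)*P(B1) + P(A|B2)*P(B2)
P(A|B1)*P(B1) = 0.589 * 0.184 = 0.108376
P(A|B2)*P(B2) = 0.466 * 0.816 = 0.380256
P(A) = 0.108376 + 0.380256 = 0.488632

0.488632


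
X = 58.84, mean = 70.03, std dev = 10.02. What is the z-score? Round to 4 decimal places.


z = (X - mu) / sigma
X - mu = 58.84 - 70.03 = -11.19
z = -11.19 / 10.02 = -373/334 ≈ -1.116766

-1.1168


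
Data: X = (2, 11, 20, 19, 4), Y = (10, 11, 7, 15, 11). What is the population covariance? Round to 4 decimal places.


Cov = (1/n)*sum((xi-xbar)(yi-ybar))
n = 5, xbar = 56/5 = 11.2, ybar = 54/5 = 10.8
sum((xi-xbar)(yi-ybar)) = 5.2
Cov = 5.2 / 5 = 1.04

1.0400


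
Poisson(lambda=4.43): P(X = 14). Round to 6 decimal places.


P = e^(-lam) * lam^k / k!
e^(-4.43) ≈ 0.01191449
lam^k = 4.43^14 ≈ 1121120172.890307
k! = 14! = 87178291200
P = 0.01191449 * 1121120172.890307 / 87178291200 ≈ 0.000153

0.000153


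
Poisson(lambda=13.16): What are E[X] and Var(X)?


E[X] = Var(X) = lambda = 13.16

13.16, 13.16


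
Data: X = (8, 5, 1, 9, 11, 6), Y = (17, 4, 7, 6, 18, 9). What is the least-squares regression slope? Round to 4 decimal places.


b = sum((xi-xbar)(yi-ybar)) / sum((xi-xbar)^2)
n = 6, xbar = 40/6 = 20/3 ≈ 6.666667, ybar = 61/6 ≈ 10.166667
Sxy = sum((xi-xbar)(yi-ybar)) = 187/3 ≈ 62.333333
Sxx = sum((xi-xbar)^2) = 184/3 ≈ 61.333333
b = Sxy / Sxx = 187/184 ≈ 1.016304

1.0163


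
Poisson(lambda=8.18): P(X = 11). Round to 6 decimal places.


P = e^(-lam) * lam^k / k!
e^(-8.18) ≈ 0.0002802019
lam^k = 8.18^11 ≈ 10972013679.233713
k! = 11! = 39916800
P = 0.0002802019 * 10972013679.233713 / 39916800 ≈ 0.077020

0.077020


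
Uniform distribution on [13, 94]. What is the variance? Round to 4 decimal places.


Var = (b-a)^2 / 12
(b-a)^2 = (94 - 13)^2 = 6561
Var = 6561/12 = 546.75

546.7500


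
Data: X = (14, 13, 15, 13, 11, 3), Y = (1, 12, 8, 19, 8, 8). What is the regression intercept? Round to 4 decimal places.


a = ybar - b*xbar, where b = sum((xi-xbar)(yi-ybar)) / sum((xi-xbar)^2)
n = 6, xbar = 69/6 = 11.5, ybar = 56/6 = 28/3 ≈ 9.333333
Sxy = sum((xi-xbar)(yi-ybar)) = 5
Sxx = sum((xi-xbar)^2) = 95.5
b = Sxy / Sxx = 10/191 ≈ 0.052356
a = 9.333333 - 0.052356 * 11.5 = 5003/573 ≈ 8.731239

8.7312


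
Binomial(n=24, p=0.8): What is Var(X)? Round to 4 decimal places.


Var = n*p*(1-p) = 24 * 0.8 * 0.2 = 3.84

3.8400


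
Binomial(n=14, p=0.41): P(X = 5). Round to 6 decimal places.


P = C(n,k) * p^k * (1-p)^(n-k)
C(14,5) = 2002
p^k = 0.41^5 ≈ 0.01158562
(1-p)^(n-k) = 0.59^9 ≈ 0.008662996
P = 2002 * 0.01158562 * 0.008662996 ≈ 0.200933

0.200933


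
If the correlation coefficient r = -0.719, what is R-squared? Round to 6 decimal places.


R^2 = r^2 = (-0.719)^2 = 0.516961

0.516961


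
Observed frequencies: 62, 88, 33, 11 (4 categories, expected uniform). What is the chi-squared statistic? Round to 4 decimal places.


chi2 = sum((O-E)^2/E), E = total/4
total = 194, E = 194/4 = 48.5
(62 - 48.5)^2 / 48.5 = 182.25 / 48.5 = 729/194 ≈ 3.757732
(88 - 48.5)^2 / 48.5 = 1560.25 / 48.5 = 6241/194 ≈ 32.170103
(33 - 48.5)^2 / 48.5 = 240.25 / 48.5 = 961/194 ≈ 4.953608
(11 - 48.5)^2 / 48.5 = 1406.25 / 48.5 = 5625/194 ≈ 28.994845
chi2 = 6778/97 ≈ 69.876289

69.8763


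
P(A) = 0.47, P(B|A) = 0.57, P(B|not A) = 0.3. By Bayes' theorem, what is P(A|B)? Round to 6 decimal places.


P(A|B) = P(B|A)*P(A) / P(B), P(B) = P(B|A)*P(A) + P(B|not A)*P(not A)
P(B|A)*P(A) = 0.57 * 0.47 = 0.2679
P(B|not A)*P(not A) = 0.3 * 0.53 = 0.159
P(B) = 0.2679 + 0.159 = 0.4269
P(A|B) = 0.2679 / 0.4269 = 893/1423 ≈ 0.62754743

0.627547


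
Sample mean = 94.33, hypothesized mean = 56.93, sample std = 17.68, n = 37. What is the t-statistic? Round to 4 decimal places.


t = (xbar - mu0) / (s/sqrt(n))
xbar - mu0 = 94.33 - 56.93 = 37.4
sqrt(37) ≈ 6.08276253
s/sqrt(n) = 17.68 / 6.08276253 ≈ 2.90657410
t = 37.4 / 2.90657410 ≈ 12.867382

12.8674


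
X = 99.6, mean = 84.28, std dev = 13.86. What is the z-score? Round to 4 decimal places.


z = (X - mu) / sigma
X - mu = 99.6 - 84.28 = 15.32
z = 15.32 / 13.86 = 766/693 ≈ 1.105339

1.1053


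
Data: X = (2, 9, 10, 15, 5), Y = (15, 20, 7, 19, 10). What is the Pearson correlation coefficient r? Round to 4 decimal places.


r = sum((xi-xbar)(yi-ybar)) / sqrt(sum((xi-xbar)^2) * sum((yi-ybar)^2))
n = 5, xbar = 41/5 = 8.2, ybar = 71/5 = 14.2
Sxy = sum((xi-xbar)(yi-ybar)) = 32.8
Sxx = sum((xi-xbar)^2) = 98.8
Syy = sum((yi-ybar)^2) = 126.8
sqrt(Sxx*Syy) ≈ 111.927834
r = Sxy / sqrt(Sxx*Syy) = 32.8 / 111.927834 ≈ 0.293046

0.2930


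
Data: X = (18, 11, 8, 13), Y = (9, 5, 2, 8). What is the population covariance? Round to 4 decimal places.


Cov = (1/n)*sum((xi-xbar)(yi-ybar))
n = 4, xbar = 50/4 = 12.5, ybar = 24/4 = 6
sum((xi-xbar)(yi-ybar)) = 37
Cov = 37 / 4 = 9.25

9.2500


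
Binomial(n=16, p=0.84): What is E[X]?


E[X] = n*p = 16 * 0.84 = 13.44

13.44


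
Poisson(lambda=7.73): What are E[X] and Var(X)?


E[X] = Var(X) = lambda = 7.73

7.73, 7.73


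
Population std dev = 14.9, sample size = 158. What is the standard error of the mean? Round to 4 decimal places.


SE = sigma / sqrt(n)
sqrt(158) ≈ 12.569805
SE = 14.9 / 12.569805 ≈ 1.185380

1.1854


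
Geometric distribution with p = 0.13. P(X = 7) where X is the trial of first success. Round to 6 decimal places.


P = (1-p)^(k-1) * p
(1-p)^(k-1) = 0.87^6 ≈ 0.4336262
P = 0.4336262 * 0.13 ≈ 0.05637141

0.056371


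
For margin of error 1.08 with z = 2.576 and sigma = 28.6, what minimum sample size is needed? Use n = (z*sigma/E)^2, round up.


z*sigma/E = 2.576 * 28.6 / 1.08 = 46046/675 ≈ 68.216296
(z*sigma/E)^2 ≈ 4653.463080
round up: n = 4654

4654


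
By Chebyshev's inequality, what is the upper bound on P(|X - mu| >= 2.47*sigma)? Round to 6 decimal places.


P <= 1/k^2
k^2 = 2.47^2 = 6.1009
1/k^2 = 1 / 6.1009 ≈ 0.16391024

0.163910


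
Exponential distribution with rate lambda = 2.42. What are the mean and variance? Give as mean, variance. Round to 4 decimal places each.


mean = 1/lam, var = 1/lam^2
mean = 1 / 2.42 = 50/121 ≈ 0.413223
lam^2 = 2.42^2 = 5.8564
var = 1 / 5.8564 ≈ 0.170753

0.4132, 0.1708


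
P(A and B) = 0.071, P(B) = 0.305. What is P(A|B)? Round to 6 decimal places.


P(A|B) = P(A and B) / P(B) = 0.071 / 0.305 = 71/305 ≈ 0.23278689

0.232787


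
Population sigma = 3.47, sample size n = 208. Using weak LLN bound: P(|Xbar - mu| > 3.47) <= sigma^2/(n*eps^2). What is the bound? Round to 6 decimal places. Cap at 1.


bound = min(1, sigma^2/(n*eps^2))
sigma^2 = 3.47^2 = 12.0409
n*eps^2 = 208 * 3.47^2 = 208 * 12.0409 = 2504.5072
sigma^2/(n*eps^2) = 12.0409 / 2504.5072 = 1/208 ≈ 0.00480769

0.004808


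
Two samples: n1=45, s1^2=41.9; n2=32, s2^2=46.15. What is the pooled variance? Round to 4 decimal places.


sp^2 = ((n1-1)*s1^2 + (n2-1)*s2^2)/(n1+n2-2)
(n1-1)*s1^2 = 44 * 41.9 = 1843.6
(n2-1)*s2^2 = 31 * 46.15 = 1430.65
numerator = 1843.6 + 1430.65 = 3274.25
n1+n2-2 = 75
sp^2 = 3274.25 / 75 = 13097/300 ≈ 43.656667

43.6567


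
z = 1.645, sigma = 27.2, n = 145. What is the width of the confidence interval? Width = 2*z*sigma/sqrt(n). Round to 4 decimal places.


width = 2*z*sigma/sqrt(n)
2*z*sigma = 2 * 1.645 * 27.2 = 89.488
sqrt(145) ≈ 12.041595
width = 89.488 / 12.041595 ≈ 7.431574

7.4316


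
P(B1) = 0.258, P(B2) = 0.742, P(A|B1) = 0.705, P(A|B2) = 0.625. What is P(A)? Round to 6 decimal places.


P(A) = P(A|B1)*P(B1) + P(A|B2)*P(B2)
P(A|B1)*P(B1) = 0.705 * 0.258 = 0.18189
P(A|B2)*P(B2) = 0.625 * 0.742 = 0.46375
P(A) = 0.18189 + 0.46375 = 0.64564

0.645640


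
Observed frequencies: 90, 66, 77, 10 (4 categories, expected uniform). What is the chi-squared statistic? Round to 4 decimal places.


chi2 = sum((O-E)^2/E), E = total/4
total = 243, E = 243/4 = 60.75
(90 - 60.75)^2 / 60.75 = 855.5625 / 60.75 = 169/12 ≈ 14.083333
(66 - 60.75)^2 / 60.75 = 27.5625 / 60.75 = 49/108 ≈ 0.453704
(77 - 60.75)^2 / 60.75 = 264.0625 / 60.75 = 4225/972 ≈ 4.346708
(10 - 60.75)^2 / 60.75 = 2575.5625 / 60.75 = 41209/972 ≈ 42.396091
chi2 = 14891/243 ≈ 61.279835

61.2798


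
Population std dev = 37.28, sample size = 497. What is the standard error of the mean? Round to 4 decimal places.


SE = sigma / sqrt(n)
sqrt(497) ≈ 22.293497
SE = 37.28 / 22.293497 ≈ 1.672237

1.6722


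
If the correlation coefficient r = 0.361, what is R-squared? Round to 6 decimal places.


R^2 = r^2 = (0.361)^2 = 0.130321

0.130321


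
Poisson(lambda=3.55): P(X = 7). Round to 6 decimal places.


P = e^(-lam) * lam^k / k!
e^(-3.55) ≈ 0.02872464
lam^k = 3.55^7 ≈ 7105.562624
k! = 7! = 5040
P = 0.02872464 * 7105.562624 / 5040 ≈ 0.040497

0.040497


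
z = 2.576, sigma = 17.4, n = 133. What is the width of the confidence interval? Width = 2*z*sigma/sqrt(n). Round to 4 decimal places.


width = 2*z*sigma/sqrt(n)
2*z*sigma = 2 * 2.576 * 17.4 = 89.6448
sqrt(133) ≈ 11.532563
width = 89.6448 / 11.532563 ≈ 7.773190

7.7732


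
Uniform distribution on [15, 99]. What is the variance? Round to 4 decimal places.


Var = (b-a)^2 / 12
(b-a)^2 = (99 - 15)^2 = 7056
Var = 7056/12 = 588

588.0000


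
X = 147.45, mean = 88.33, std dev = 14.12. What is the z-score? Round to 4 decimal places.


z = (X - mu) / sigma
X - mu = 147.45 - 88.33 = 59.12
z = 59.12 / 14.12 = 1478/353 ≈ 4.186969

4.1870


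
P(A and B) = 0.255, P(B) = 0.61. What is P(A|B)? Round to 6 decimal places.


P(A|B) = P(A and B) / P(B) = 0.255 / 0.61 = 51/122 ≈ 0.41803279

0.418033


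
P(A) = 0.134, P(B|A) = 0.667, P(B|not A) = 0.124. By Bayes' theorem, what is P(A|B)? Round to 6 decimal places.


P(A|B) = P(B|A)*P(A) / P(B), P(B) = P(B|A)*P(A) + P(B|not A)*P(not A)
P(B|A)*P(A) = 0.667 * 0.134 = 0.089378
P(B|not A)*P(not A) = 0.124 * 0.866 = 0.107384
P(B) = 0.089378 + 0.107384 = 0.196762
P(A|B) = 0.089378 / 0.196762 ≈ 0.45424421

0.454244


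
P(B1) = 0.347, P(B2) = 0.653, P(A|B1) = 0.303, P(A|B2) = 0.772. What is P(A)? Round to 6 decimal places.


P(A) = P(A|B1)*P(B1) + P(A|B2)*P(B2)
P(A|B1)*P(B1) = 0.303 * 0.347 = 0.105141
P(A|B2)*P(B2) = 0.772 * 0.653 = 0.504116
P(A) = 0.105141 + 0.504116 = 0.609257

0.609257


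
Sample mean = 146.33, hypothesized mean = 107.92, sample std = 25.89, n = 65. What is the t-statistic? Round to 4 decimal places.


t = (xbar - mu0) / (s/sqrt(n))
xbar - mu0 = 146.33 - 107.92 = 38.41
sqrt(65) ≈ 8.06225775
s/sqrt(n) = 25.89 / 8.06225775 ≈ 3.21125928
t = 38.41 / 3.21125928 ≈ 11.961040

11.9610


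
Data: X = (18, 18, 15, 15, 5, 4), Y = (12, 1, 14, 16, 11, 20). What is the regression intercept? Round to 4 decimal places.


a = ybar - b*xbar, where b = sum((xi-xbar)(yi-ybar)) / sum((xi-xbar)^2)
n = 6, xbar = 75/6 = 12.5, ybar = 74/6 = 37/3 ≈ 12.333333
Sxy = sum((xi-xbar)(yi-ybar)) = -106
Sxx = sum((xi-xbar)^2) = 201.5
b = Sxy / Sxx = -212/403 ≈ -0.526055
a = 12.333333 - (-0.526055) * 12.5 = 22861/1209 ≈ 18.909016

18.9090


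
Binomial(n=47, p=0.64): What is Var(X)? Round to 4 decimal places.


Var = n*p*(1-p) = 47 * 0.64 * 0.36 = 10.8288

10.8288


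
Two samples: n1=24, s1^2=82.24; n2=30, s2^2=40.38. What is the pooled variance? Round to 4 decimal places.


sp^2 = ((n1-1)*s1^2 + (n2-1)*s2^2)/(n1+n2-2)
(n1-1)*s1^2 = 23 * 82.24 = 1891.52
(n2-1)*s2^2 = 29 * 40.38 = 1171.02
numerator = 1891.52 + 1171.02 = 3062.54
n1+n2-2 = 52
sp^2 = 3062.54 / 52 = 58.895

58.8950


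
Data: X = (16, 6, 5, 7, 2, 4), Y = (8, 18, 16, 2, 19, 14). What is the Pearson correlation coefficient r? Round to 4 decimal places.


r = sum((xi-xbar)(yi-ybar)) / sqrt(sum((xi-xbar)^2) * sum((yi-ybar)^2))
n = 6, xbar = 40/6 = 20/3 ≈ 6.666667, ybar = 77/6 ≈ 12.833333
Sxy = sum((xi-xbar)(yi-ybar)) = -268/3 ≈ -89.333333
Sxx = sum((xi-xbar)^2) = 358/3 ≈ 119.333333
Syy = sum((yi-ybar)^2) = 1301/6 ≈ 216.833333
sqrt(Sxx*Syy) ≈ 160.858461
r = Sxy / sqrt(Sxx*Syy) = -89.333333 / 160.858461 ≈ -0.555354

-0.5554


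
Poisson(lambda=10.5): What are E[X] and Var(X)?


E[X] = Var(X) = lambda = 10.5

10.5, 10.5


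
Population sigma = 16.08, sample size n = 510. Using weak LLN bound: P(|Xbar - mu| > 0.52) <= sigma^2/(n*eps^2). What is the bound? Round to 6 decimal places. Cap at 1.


bound = min(1, sigma^2/(n*eps^2))
sigma^2 = 16.08^2 = 258.5664
n*eps^2 = 510 * 0.52^2 = 510 * 0.2704 = 137.904
sigma^2/(n*eps^2) = 258.5664 / 137.904 ≈ 1.87497389
this exceeds 1, so the bound is capped at 1

1.000000


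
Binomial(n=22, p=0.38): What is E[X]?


E[X] = n*p = 22 * 0.38 = 8.36

8.36


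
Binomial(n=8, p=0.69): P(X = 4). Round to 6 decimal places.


P = C(n,k) * p^k * (1-p)^(n-k)
C(8,4) = 70
p^k = 0.69^4 ≈ 0.2266712
(1-p)^(n-k) = 0.31^4 = 0.00923521
P = 70 * 0.2266712 * 0.00923521 ≈ 0.146535

0.146535


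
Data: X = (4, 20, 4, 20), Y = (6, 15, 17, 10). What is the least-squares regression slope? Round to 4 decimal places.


b = sum((xi-xbar)(yi-ybar)) / sum((xi-xbar)^2)
n = 4, xbar = 48/4 = 12, ybar = 48/4 = 12
Sxy = sum((xi-xbar)(yi-ybar)) = 16
Sxx = sum((xi-xbar)^2) = 256
b = Sxy / Sxx = 0.0625

0.0625


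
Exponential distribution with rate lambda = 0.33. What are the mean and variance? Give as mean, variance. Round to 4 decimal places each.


mean = 1/lam, var = 1/lam^2
mean = 1 / 0.33 = 100/33 ≈ 3.030303
lam^2 = 0.33^2 = 0.1089
var = 1 / 0.1089 = 10000/1089 ≈ 9.182736

3.0303, 9.1827


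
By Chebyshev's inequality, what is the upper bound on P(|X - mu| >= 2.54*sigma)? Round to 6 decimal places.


P <= 1/k^2
k^2 = 2.54^2 = 6.4516
1/k^2 = 1 / 6.4516 ≈ 0.15500031

0.155000


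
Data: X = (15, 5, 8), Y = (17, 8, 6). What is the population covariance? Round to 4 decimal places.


Cov = (1/n)*sum((xi-xbar)(yi-ybar))
n = 3, xbar = 28/3 ≈ 9.333333, ybar = 31/3 ≈ 10.333333
sum((xi-xbar)(yi-ybar)) = 161/3 ≈ 53.666667
Cov = 53.666667 / 3 = 161/9 ≈ 17.888889

17.8889


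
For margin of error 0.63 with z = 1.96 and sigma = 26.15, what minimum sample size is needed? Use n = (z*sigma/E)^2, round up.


z*sigma/E = 1.96 * 26.15 / 0.63 = 3661/45 ≈ 81.355556
(z*sigma/E)^2 ≈ 6618.726420
round up: n = 6619

6619


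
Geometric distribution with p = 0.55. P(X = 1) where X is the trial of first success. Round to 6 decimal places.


P = (1-p)^(k-1) * p
(1-p)^(k-1) = 0.45^0 = 1
P = 1 * 0.55 = 0.55

0.550000


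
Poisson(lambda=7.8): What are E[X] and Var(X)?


E[X] = Var(X) = lambda = 7.8

7.8, 7.8


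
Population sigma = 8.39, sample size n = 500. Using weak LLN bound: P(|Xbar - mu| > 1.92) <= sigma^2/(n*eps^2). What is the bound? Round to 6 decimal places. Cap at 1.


bound = min(1, sigma^2/(n*eps^2))
sigma^2 = 8.39^2 = 70.3921
n*eps^2 = 500 * 1.92^2 = 500 * 3.6864 = 1843.2
sigma^2/(n*eps^2) = 70.3921 / 1843.2 ≈ 0.03819016

0.038190


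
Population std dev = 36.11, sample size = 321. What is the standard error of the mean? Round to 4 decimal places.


SE = sigma / sqrt(n)
sqrt(321) ≈ 17.916473
SE = 36.11 / 17.916473 ≈ 2.015464

2.0155


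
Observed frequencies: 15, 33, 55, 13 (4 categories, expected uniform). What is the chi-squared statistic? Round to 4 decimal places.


chi2 = sum((O-E)^2/E), E = total/4
total = 116, E = 116/4 = 29
(15 - 29)^2 / 29 = 196 / 29 = 196/29 ≈ 6.758621
(33 - 29)^2 / 29 = 16 / 29 = 16/29 ≈ 0.551724
(55 - 29)^2 / 29 = 676 / 29 = 676/29 ≈ 23.310345
(13 - 29)^2 / 29 = 256 / 29 = 256/29 ≈ 8.827586
chi2 = 1144/29 ≈ 39.448276

39.4483


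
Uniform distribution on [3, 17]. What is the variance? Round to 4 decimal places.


Var = (b-a)^2 / 12
(b-a)^2 = (17 - 3)^2 = 196
Var = 196/12 ≈ 16.333333

16.3333


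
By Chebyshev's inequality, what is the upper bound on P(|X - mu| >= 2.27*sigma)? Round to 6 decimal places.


P <= 1/k^2
k^2 = 2.27^2 = 5.1529
1/k^2 = 1 / 5.1529 ≈ 0.19406548

0.194065


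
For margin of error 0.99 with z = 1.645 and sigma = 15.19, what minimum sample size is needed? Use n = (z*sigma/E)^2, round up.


z*sigma/E = 1.645 * 15.19 / 0.99 ≈ 25.239949
(z*sigma/E)^2 ≈ 637.055051
round up: n = 638

638


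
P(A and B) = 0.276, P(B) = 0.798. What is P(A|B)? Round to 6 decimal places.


P(A|B) = P(A and B) / P(B) = 0.276 / 0.798 = 46/133 ≈ 0.34586466

0.345865


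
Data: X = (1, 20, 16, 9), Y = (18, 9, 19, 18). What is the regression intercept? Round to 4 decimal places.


a = ybar - b*xbar, where b = sum((xi-xbar)(yi-ybar)) / sum((xi-xbar)^2)
n = 4, xbar = 46/4 = 11.5, ybar = 64/4 = 16
Sxy = sum((xi-xbar)(yi-ybar)) = -72
Sxx = sum((xi-xbar)^2) = 209
b = Sxy / Sxx = -72/209 ≈ -0.344498
a = 16 - (-0.344498) * 11.5 = 4172/209 ≈ 19.961722

19.9617


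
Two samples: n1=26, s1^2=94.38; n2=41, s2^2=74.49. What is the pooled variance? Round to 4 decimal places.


sp^2 = ((n1-1)*s1^2 + (n2-1)*s2^2)/(n1+n2-2)
(n1-1)*s1^2 = 25 * 94.38 = 2359.5
(n2-1)*s2^2 = 40 * 74.49 = 2979.6
numerator = 2359.5 + 2979.6 = 5339.1
n1+n2-2 = 65
sp^2 = 5339.1 / 65 = 82.14

82.1400


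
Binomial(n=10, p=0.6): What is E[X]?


E[X] = n*p = 10 * 0.6 = 6

6


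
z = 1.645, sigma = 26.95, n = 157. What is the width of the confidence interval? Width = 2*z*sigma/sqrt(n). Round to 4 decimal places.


width = 2*z*sigma/sqrt(n)
2*z*sigma = 2 * 1.645 * 26.95 = 88.6655
sqrt(157) ≈ 12.529964
width = 88.6655 / 12.529964 ≈ 7.076277

7.0763


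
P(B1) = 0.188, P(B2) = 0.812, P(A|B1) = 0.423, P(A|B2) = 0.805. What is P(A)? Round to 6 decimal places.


P(A) = P(A|B1)*P(B1) + P(A|B2)*P(B2)
P(A|B1)*P(B1) = 0.423 * 0.188 = 0.079524
P(A|B2)*P(B2) = 0.805 * 0.812 = 0.65366
P(A) = 0.079524 + 0.65366 = 0.733184

0.733184


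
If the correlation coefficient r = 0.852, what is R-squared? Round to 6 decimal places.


R^2 = r^2 = (0.852)^2 = 0.725904

0.725904


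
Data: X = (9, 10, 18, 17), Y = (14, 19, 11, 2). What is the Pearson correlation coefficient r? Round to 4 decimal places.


r = sum((xi-xbar)(yi-ybar)) / sqrt(sum((xi-xbar)^2) * sum((yi-ybar)^2))
n = 4, xbar = 54/4 = 13.5, ybar = 46/4 = 11.5
Sxy = sum((xi-xbar)(yi-ybar)) = -73
Sxx = sum((xi-xbar)^2) = 65
Syy = sum((yi-ybar)^2) = 153
sqrt(Sxx*Syy) ≈ 99.724621
r = Sxy / sqrt(Sxx*Syy) = -73 / 99.724621 ≈ -0.732016

-0.7320


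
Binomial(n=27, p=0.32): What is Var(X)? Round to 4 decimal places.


Var = n*p*(1-p) = 27 * 0.32 * 0.68 = 5.8752

5.8752


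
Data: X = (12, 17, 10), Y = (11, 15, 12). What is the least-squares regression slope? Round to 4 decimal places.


b = sum((xi-xbar)(yi-ybar)) / sum((xi-xbar)^2)
n = 3, xbar = 39/3 = 13, ybar = 38/3 ≈ 12.666667
Sxy = sum((xi-xbar)(yi-ybar)) = 13
Sxx = sum((xi-xbar)^2) = 26
b = Sxy / Sxx = 0.5

0.5000


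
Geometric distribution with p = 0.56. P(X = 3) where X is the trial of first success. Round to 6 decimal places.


P = (1-p)^(k-1) * p
(1-p)^(k-1) = 0.44^2 = 0.1936
P = 0.1936 * 0.56 = 0.108416

0.108416


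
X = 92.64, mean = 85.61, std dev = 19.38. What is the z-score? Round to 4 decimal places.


z = (X - mu) / sigma
X - mu = 92.64 - 85.61 = 7.03
z = 7.03 / 19.38 = 37/102 ≈ 0.362745

0.3627


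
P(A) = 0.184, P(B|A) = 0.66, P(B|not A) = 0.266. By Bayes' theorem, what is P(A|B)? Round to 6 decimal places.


P(A|B) = P(B|A)*P(A) / P(B), P(B) = P(B|A)*P(A) + P(B|not A)*P(not A)
P(B|A)*P(A) = 0.66 * 0.184 = 0.12144
P(B|not A)*P(not A) = 0.266 * 0.816 = 0.217056
P(B) = 0.12144 + 0.217056 = 0.338496
P(A|B) = 0.12144 / 0.338496 = 1265/3526 ≈ 0.35876347

0.358763


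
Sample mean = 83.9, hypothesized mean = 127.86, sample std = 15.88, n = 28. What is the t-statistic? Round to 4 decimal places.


t = (xbar - mu0) / (s/sqrt(n))
xbar - mu0 = 83.9 - 127.86 = -43.96
sqrt(28) ≈ 5.29150262
s/sqrt(n) = 15.88 / 5.29150262 ≈ 3.00103792
t = -43.96 / 3.00103792 ≈ -14.648265

-14.6483


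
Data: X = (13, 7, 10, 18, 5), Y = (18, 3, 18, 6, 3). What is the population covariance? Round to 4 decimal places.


Cov = (1/n)*sum((xi-xbar)(yi-ybar))
n = 5, xbar = 53/5 = 10.6, ybar = 48/5 = 9.6
sum((xi-xbar)(yi-ybar)) = 49.2
Cov = 49.2 / 5 = 9.84

9.8400


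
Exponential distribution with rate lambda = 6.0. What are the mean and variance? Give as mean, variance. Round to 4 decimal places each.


mean = 1/lam, var = 1/lam^2
mean = 1 / 6.0 = 1/6 ≈ 0.166667
lam^2 = 6.0^2 = 36
var = 1 / 36 = 1/36 ≈ 0.027778

0.1667, 0.0278


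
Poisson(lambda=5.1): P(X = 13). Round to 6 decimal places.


P = e^(-lam) * lam^k / k!
e^(-5.1) ≈ 0.006096747
lam^k = 5.1^13 ≈ 1579109656.315669
k! = 13! = 6227020800
P = 0.006096747 * 1579109656.315669 / 6227020800 ≈ 0.001546

0.001546


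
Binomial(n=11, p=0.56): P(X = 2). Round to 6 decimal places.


P = C(n,k) * p^k * (1-p)^(n-k)
C(11,2) = 55
p^k = 0.56^2 = 0.3136
(1-p)^(n-k) = 0.44^9 ≈ 0.0006181218
P = 55 * 0.3136 * 0.0006181218 ≈ 0.010661

0.010661


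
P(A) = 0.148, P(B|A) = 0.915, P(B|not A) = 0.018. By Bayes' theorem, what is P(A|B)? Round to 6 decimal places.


P(A|B) = P(B|A)*P(A) / P(B), P(B) = P(B|A)*P(A) + P(B|not A)*P(not A)
P(B|A)*P(A) = 0.915 * 0.148 = 0.13542
P(B|not A)*P(not A) = 0.018 * 0.852 = 0.015336
P(B) = 0.13542 + 0.015336 = 0.150756
P(A|B) = 0.13542 / 0.150756 ≈ 0.89827271

0.898273


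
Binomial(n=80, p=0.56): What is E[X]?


E[X] = n*p = 80 * 0.56 = 44.8

44.8


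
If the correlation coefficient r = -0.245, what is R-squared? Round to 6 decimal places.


R^2 = r^2 = (-0.245)^2 = 0.060025

0.060025


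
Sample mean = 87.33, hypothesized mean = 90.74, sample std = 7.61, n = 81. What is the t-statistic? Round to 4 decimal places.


t = (xbar - mu0) / (s/sqrt(n))
xbar - mu0 = 87.33 - 90.74 = -3.41
sqrt(81) = 9
s/sqrt(n) = 7.61 / 9 = 761/900 ≈ 0.84555556
t = -3.41 / 0.84555556 = -3069/761 ≈ -4.032852

-4.0329


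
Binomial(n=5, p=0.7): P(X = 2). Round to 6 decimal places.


P = C(n,k) * p^k * (1-p)^(n-k)
C(5,2) = 10
p^k = 0.7^2 = 0.49
(1-p)^(n-k) = 0.3^3 = 0.027
P = 10 * 0.49 * 0.027 = 0.1323

0.132300


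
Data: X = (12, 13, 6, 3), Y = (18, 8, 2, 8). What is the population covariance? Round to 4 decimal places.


Cov = (1/n)*sum((xi-xbar)(yi-ybar))
n = 4, xbar = 34/4 = 8.5, ybar = 36/4 = 9
sum((xi-xbar)(yi-ybar)) = 50
Cov = 50 / 4 = 12.5

12.5000


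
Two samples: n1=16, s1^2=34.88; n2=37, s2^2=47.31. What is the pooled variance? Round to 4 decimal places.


sp^2 = ((n1-1)*s1^2 + (n2-1)*s2^2)/(n1+n2-2)
(n1-1)*s1^2 = 15 * 34.88 = 523.2
(n2-1)*s2^2 = 36 * 47.31 = 1703.16
numerator = 523.2 + 1703.16 = 2226.36
n1+n2-2 = 51
sp^2 = 2226.36 / 51 = 18553/425 ≈ 43.654118

43.6541


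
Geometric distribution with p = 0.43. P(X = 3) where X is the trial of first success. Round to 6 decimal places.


P = (1-p)^(k-1) * p
(1-p)^(k-1) = 0.57^2 = 0.3249
P = 0.3249 * 0.43 = 0.139707

0.139707


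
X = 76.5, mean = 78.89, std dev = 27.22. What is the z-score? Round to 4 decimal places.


z = (X - mu) / sigma
X - mu = 76.5 - 78.89 = -2.39
z = -2.39 / 27.22 = -239/2722 ≈ -0.087803

-0.0878


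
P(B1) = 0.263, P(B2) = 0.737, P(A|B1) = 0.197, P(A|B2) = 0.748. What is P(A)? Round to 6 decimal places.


P(A) = P(A|B1)*P(B1) + P(A|B2)*P(B2)
P(A|B1)*P(B1) = 0.197 * 0.263 = 0.051811
P(A|B2)*P(B2) = 0.748 * 0.737 = 0.551276
P(A) = 0.051811 + 0.551276 = 0.603087

0.603087


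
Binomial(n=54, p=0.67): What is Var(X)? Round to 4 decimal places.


Var = n*p*(1-p) = 54 * 0.67 * 0.33 = 11.9394

11.9394


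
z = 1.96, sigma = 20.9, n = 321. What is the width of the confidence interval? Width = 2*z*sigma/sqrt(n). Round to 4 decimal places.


width = 2*z*sigma/sqrt(n)
2*z*sigma = 2 * 1.96 * 20.9 = 81.928
sqrt(321) ≈ 17.916473
width = 81.928 / 17.916473 ≈ 4.572775

4.5728


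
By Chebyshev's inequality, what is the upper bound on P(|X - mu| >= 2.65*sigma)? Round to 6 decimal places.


P <= 1/k^2
k^2 = 2.65^2 = 7.0225
1/k^2 = 1 / 7.0225 = 400/2809 ≈ 0.14239943

0.142399


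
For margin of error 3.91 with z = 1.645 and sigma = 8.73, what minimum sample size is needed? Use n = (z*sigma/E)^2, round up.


z*sigma/E = 1.645 * 8.73 / 3.91 ≈ 3.672852
(z*sigma/E)^2 ≈ 13.489839
round up: n = 14

14


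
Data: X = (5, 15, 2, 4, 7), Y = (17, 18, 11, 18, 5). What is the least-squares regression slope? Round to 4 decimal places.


b = sum((xi-xbar)(yi-ybar)) / sum((xi-xbar)^2)
n = 5, xbar = 33/5 = 6.6, ybar = 69/5 = 13.8
Sxy = sum((xi-xbar)(yi-ybar)) = 28.6
Sxx = sum((xi-xbar)^2) = 101.2
b = Sxy / Sxx = 13/46 ≈ 0.282609

0.2826


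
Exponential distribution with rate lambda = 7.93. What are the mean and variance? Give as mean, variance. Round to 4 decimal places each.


mean = 1/lam, var = 1/lam^2
mean = 1 / 7.93 = 100/793 ≈ 0.126103
lam^2 = 7.93^2 = 62.8849
var = 1 / 62.8849 ≈ 0.015902

0.1261, 0.0159


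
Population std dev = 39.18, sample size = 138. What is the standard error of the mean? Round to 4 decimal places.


SE = sigma / sqrt(n)
sqrt(138) ≈ 11.747340
SE = 39.18 / 11.747340 ≈ 3.335223

3.3352


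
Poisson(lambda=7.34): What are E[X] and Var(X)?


E[X] = Var(X) = lambda = 7.34

7.34, 7.34


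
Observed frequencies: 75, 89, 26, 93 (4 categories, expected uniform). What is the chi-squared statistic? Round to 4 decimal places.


chi2 = sum((O-E)^2/E), E = total/4
total = 283, E = 283/4 = 70.75
(75 - 70.75)^2 / 70.75 = 18.0625 / 70.75 = 289/1132 ≈ 0.255300
(89 - 70.75)^2 / 70.75 = 333.0625 / 70.75 = 5329/1132 ≈ 4.707597
(26 - 70.75)^2 / 70.75 = 2002.5625 / 70.75 = 32041/1132 ≈ 28.304770
(93 - 70.75)^2 / 70.75 = 495.0625 / 70.75 = 7921/1132 ≈ 6.997350
chi2 = 11395/283 ≈ 40.265018

40.2650


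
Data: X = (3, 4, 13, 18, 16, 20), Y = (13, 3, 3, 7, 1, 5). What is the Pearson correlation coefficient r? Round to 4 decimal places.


r = sum((xi-xbar)(yi-ybar)) / sqrt(sum((xi-xbar)^2) * sum((yi-ybar)^2))
n = 6, xbar = 74/6 = 37/3 ≈ 12.333333, ybar = 32/6 = 16/3 ≈ 5.333333
Sxy = sum((xi-xbar)(yi-ybar)) = -188/3 ≈ -62.666667
Sxx = sum((xi-xbar)^2) = 784/3 ≈ 261.333333
Syy = sum((yi-ybar)^2) = 274/3 ≈ 91.333333
sqrt(Sxx*Syy) ≈ 154.494157
r = Sxy / sqrt(Sxx*Syy) = -62.666667 / 154.494157 ≈ -0.405625

-0.4056
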